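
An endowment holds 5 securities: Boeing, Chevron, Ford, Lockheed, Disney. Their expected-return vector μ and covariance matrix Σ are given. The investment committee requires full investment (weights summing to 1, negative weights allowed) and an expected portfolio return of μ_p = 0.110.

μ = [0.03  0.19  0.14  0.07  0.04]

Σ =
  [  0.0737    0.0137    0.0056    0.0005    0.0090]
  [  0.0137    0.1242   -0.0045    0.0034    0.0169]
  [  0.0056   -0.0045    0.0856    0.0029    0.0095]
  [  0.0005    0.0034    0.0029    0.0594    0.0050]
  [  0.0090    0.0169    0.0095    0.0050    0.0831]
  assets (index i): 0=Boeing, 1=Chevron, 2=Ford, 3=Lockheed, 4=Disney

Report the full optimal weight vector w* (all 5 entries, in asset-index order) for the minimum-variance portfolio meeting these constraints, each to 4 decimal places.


0.1242  0.2270  0.2875  0.2813  0.0800

g=Σ⁻¹μ = [-0.0105  1.5773  1.6951  1.0133  -0.0930]
h=Σ⁻¹𝟙 = [10.7045  5.7711  9.9188  15.2866  7.6470]
a=μᵀg=0.603897  b=𝟙ᵀg=4.182222  c=𝟙ᵀh=49.328070  D=ac−b²=12.298085
λ₁=(c·0.110−b)/D = (49.328070·0.110−4.182222)/12.298085 = 0.101143
λ₂=(a−b·0.110)/D = (0.603897−4.182222·0.110)/12.298085 = 0.011697
w* = 0.101143·g + 0.011697·h:
  w_0 = 0.101143·-0.0105 + 0.011697·10.7045 = 0.1242  (Boeing)
  w_1 = 0.101143·1.5773 + 0.011697·5.7711 = 0.2270  (Chevron)
  w_2 = 0.101143·1.6951 + 0.011697·9.9188 = 0.2875  (Ford)
  w_3 = 0.101143·1.0133 + 0.011697·15.2866 = 0.2813  (Lockheed)
  w_4 = 0.101143·-0.0930 + 0.011697·7.6470 = 0.0800  (Disney)
Σw_i=1.0000  μᵀw=0.1100
σ²=wᵀΣw=λ₁·μ_p+λ₂ = 0.101143·0.110 + 0.011697 = 0.022823 ≈ 0.0228


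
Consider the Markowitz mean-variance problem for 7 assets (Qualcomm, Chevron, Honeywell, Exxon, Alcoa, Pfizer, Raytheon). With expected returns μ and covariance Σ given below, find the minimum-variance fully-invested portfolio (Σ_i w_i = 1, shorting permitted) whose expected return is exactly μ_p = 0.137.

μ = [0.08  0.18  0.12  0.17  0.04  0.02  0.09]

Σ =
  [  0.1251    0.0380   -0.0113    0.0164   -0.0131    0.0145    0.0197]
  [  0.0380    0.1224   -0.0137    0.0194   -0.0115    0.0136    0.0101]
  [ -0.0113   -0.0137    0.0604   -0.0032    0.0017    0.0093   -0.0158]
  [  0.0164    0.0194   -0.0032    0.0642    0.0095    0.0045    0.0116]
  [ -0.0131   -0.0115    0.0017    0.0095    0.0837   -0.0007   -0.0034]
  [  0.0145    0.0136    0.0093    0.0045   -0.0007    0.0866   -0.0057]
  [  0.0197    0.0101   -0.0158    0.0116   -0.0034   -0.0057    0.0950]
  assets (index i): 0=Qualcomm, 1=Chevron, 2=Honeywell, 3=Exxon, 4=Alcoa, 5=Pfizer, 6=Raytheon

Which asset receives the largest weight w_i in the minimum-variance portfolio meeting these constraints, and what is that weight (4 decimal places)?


Honeywell (0.3600)

x=Σ⁻¹μ = [0.1153  1.4042  2.7325  2.1167  0.4294  -0.3453  0.9648]
y=Σ⁻¹𝟙 = [5.2239  6.9043  21.1626  8.5737  12.8676  7.7712  12.1086]
a=μᵀx=1.046827  b=𝟙ᵀx=7.417629  c=𝟙ᵀy=74.611884  D=ac−b²=23.084544
λ₁=(c·0.137−b)/D = (74.611884·0.137−7.417629)/23.084544 = 0.121475
λ₂=(a−b·0.137)/D = (1.046827−7.417629·0.137)/23.084544 = 0.001326
w* = 0.121475·x + 0.001326·y:
  w_0 = 0.121475·0.1153 + 0.001326·5.2239 = 0.0209  (Qualcomm)
  w_1 = 0.121475·1.4042 + 0.001326·6.9043 = 0.1797  (Chevron)
  w_2 = 0.121475·2.7325 + 0.001326·21.1626 = 0.3600  (Honeywell)
  w_3 = 0.121475·2.1167 + 0.001326·8.5737 = 0.2685  (Exxon)
  w_4 = 0.121475·0.4294 + 0.001326·12.8676 = 0.0692  (Alcoa)
  w_5 = 0.121475·-0.3453 + 0.001326·7.7712 = -0.0316  (Pfizer)
  w_6 = 0.121475·0.9648 + 0.001326·12.1086 = 0.1333  (Raytheon)
Σw_i=1.0000  μᵀw=0.1370
σ²=wᵀΣw=λ₁·μ_p+λ₂ = 0.121475·0.137 + 0.001326 = 0.017968 ≈ 0.0180


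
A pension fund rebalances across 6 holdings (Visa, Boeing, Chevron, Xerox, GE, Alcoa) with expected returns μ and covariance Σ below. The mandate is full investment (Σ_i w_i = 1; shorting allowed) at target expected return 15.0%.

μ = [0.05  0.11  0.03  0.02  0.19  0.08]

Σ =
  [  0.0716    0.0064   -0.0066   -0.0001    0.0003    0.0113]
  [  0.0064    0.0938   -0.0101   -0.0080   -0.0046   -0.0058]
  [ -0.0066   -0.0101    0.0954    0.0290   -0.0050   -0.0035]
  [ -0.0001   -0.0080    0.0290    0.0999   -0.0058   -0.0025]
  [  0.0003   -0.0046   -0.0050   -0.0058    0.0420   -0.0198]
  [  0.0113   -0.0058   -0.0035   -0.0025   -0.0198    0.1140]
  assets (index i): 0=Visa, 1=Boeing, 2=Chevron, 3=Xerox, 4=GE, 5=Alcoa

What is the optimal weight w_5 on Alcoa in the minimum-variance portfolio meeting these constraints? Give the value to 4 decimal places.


0.1730

p=Σ⁻¹μ = [0.3128  1.6612  0.7242  0.4985  5.6967  1.7779]
q=Σ⁻¹𝟙 = [11.2475  14.7320  12.1557  10.1017  35.3203  15.1359]
a=μᵀp=1.454670  b=𝟙ᵀp=10.671327  c=𝟙ᵀq=98.693119  D=ac−b²=29.688712
λ₁=(c·0.150−b)/D = (98.693119·0.150−10.671327)/29.688712 = 0.139199
λ₂=(a−b·0.150)/D = (1.454670−10.671327·0.150)/29.688712 = -0.004919
w* = 0.139199·p + -0.004919·q:
  w_0 = 0.139199·0.3128 + -0.004919·11.2475 = -0.0118  (Visa)
  w_1 = 0.139199·1.6612 + -0.004919·14.7320 = 0.1588  (Boeing)
  w_2 = 0.139199·0.7242 + -0.004919·12.1557 = 0.0410  (Chevron)
  w_3 = 0.139199·0.4985 + -0.004919·10.1017 = 0.0197  (Xerox)
  w_4 = 0.139199·5.6967 + -0.004919·35.3203 = 0.6192  (GE)
  w_5 = 0.139199·1.7779 + -0.004919·15.1359 = 0.1730  (Alcoa)
Σw_i=1.0000  μᵀw=0.1500
σ²=wᵀΣw=λ₁·μ_p+λ₂ = 0.139199·0.150 + -0.004919 = 0.015961 ≈ 0.0160


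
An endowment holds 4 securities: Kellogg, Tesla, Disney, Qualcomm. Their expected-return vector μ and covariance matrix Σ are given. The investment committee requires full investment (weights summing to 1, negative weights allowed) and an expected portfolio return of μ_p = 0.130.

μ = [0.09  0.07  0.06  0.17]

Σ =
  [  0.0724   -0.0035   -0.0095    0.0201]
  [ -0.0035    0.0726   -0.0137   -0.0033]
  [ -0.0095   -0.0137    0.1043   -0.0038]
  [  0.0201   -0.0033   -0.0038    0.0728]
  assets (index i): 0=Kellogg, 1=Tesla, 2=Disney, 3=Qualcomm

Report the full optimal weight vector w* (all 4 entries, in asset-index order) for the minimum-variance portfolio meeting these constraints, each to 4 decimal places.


u=Σ⁻¹μ = [0.8068  1.2731  0.8967  2.2169]
v=Σ⁻¹𝟙 = [13.2138  17.4872  13.5104  11.5859]
a=μᵀu=0.592410  b=𝟙ᵀu=5.193566  c=𝟙ᵀv=55.797263  D=ac−b²=6.081749
λ₁=(c·0.130−b)/D = (55.797263·0.130−5.193566)/6.081749 = 0.338731
λ₂=(a−b·0.130)/D = (0.592410−5.193566·0.130)/6.081749 = -0.013607
w* = 0.338731·u + -0.013607·v:
  w_0 = 0.338731·0.8068 + -0.013607·13.2138 = 0.0935  (Kellogg)
  w_1 = 0.338731·1.2731 + -0.013607·17.4872 = 0.1933  (Tesla)
  w_2 = 0.338731·0.8967 + -0.013607·13.5104 = 0.1199  (Disney)
  w_3 = 0.338731·2.2169 + -0.013607·11.5859 = 0.5933  (Qualcomm)
Σw_i=1.0000  μᵀw=0.1300
σ²=wᵀΣw=λ₁·μ_p+λ₂ = 0.338731·0.130 + -0.013607 = 0.030428 ≈ 0.0304

0.0935  0.1933  0.1199  0.5933


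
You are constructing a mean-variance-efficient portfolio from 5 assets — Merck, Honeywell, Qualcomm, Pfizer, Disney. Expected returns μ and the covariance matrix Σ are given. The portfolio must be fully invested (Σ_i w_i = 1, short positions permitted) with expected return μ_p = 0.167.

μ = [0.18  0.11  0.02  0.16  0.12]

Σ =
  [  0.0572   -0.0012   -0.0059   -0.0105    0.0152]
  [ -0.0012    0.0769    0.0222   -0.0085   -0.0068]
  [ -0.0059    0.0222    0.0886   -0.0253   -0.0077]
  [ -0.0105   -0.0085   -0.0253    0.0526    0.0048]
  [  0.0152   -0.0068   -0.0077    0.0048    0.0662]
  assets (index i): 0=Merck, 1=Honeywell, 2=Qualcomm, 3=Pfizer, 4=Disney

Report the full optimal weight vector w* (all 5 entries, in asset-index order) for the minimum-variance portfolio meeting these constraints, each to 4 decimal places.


0.4590  0.1479  -0.0382  0.4280  0.0033

u=Σ⁻¹μ = [3.9681  1.6616  1.5071  4.7449  0.9035]
v=Σ⁻¹𝟙 = [23.3083  12.2050  20.5928  34.5469  10.8980]
a=μᵀu=1.794776  b=𝟙ᵀu=12.785167  c=𝟙ᵀv=101.550983  D=ac−b²=18.800794
λ₁=(c·0.167−b)/D = (101.550983·0.167−12.785167)/18.800794 = 0.222004
λ₂=(a−b·0.167)/D = (1.794776−12.785167·0.167)/18.800794 = -0.018103
w* = 0.222004·u + -0.018103·v:
  w_0 = 0.222004·3.9681 + -0.018103·23.3083 = 0.4590  (Merck)
  w_1 = 0.222004·1.6616 + -0.018103·12.2050 = 0.1479  (Honeywell)
  w_2 = 0.222004·1.5071 + -0.018103·20.5928 = -0.0382  (Qualcomm)
  w_3 = 0.222004·4.7449 + -0.018103·34.5469 = 0.4280  (Pfizer)
  w_4 = 0.222004·0.9035 + -0.018103·10.8980 = 0.0033  (Disney)
Σw_i=1.0000  μᵀw=0.1670
σ²=wᵀΣw=λ₁·μ_p+λ₂ = 0.222004·0.167 + -0.018103 = 0.018972 ≈ 0.0190


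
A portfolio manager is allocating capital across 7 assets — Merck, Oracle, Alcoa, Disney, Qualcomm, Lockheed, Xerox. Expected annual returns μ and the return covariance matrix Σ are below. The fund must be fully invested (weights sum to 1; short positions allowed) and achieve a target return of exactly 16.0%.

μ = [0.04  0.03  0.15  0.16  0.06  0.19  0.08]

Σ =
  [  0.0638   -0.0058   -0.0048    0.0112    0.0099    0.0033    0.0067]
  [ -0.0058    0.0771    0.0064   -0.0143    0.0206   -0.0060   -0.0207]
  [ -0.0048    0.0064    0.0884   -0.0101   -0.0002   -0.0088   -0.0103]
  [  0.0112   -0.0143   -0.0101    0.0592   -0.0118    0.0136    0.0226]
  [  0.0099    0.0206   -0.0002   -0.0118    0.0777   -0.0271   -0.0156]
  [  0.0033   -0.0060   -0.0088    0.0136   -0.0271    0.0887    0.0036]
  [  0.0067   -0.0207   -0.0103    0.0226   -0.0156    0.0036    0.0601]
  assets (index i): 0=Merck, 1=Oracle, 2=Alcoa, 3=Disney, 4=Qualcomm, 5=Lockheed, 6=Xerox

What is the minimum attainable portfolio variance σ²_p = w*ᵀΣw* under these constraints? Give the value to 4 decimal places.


p=Σ⁻¹μ = [-0.2279  0.6487  2.3709  2.5964  2.2449  2.6592  1.4334]
q=Σ⁻¹𝟙 = [9.7900  17.1084  16.5483  13.1165  19.6732  16.7567  23.4466]
a=μᵀp=1.536028  b=𝟙ᵀp=11.725630  c=𝟙ᵀq=116.439677  D=ac−b²=41.364261
λ₁=(c·0.160−b)/D = (116.439677·0.160−11.725630)/41.364261 = 0.166925
λ₂=(a−b·0.160)/D = (1.536028−11.725630·0.160)/41.364261 = -0.008221
w* = 0.166925·p + -0.008221·q:
  w_0 = 0.166925·-0.2279 + -0.008221·9.7900 = -0.1185  (Merck)
  w_1 = 0.166925·0.6487 + -0.008221·17.1084 = -0.0324  (Oracle)
  w_2 = 0.166925·2.3709 + -0.008221·16.5483 = 0.2597  (Alcoa)
  w_3 = 0.166925·2.5964 + -0.008221·13.1165 = 0.3256  (Disney)
  w_4 = 0.166925·2.2449 + -0.008221·19.6732 = 0.2130  (Qualcomm)
  w_5 = 0.166925·2.6592 + -0.008221·16.7567 = 0.3061  (Lockheed)
  w_6 = 0.166925·1.4334 + -0.008221·23.4466 = 0.0465  (Xerox)
Σw_i=1.0000  μᵀw=0.1600
σ²=wᵀΣw=λ₁·μ_p+λ₂ = 0.166925·0.160 + -0.008221 = 0.018487 ≈ 0.0185

0.0185


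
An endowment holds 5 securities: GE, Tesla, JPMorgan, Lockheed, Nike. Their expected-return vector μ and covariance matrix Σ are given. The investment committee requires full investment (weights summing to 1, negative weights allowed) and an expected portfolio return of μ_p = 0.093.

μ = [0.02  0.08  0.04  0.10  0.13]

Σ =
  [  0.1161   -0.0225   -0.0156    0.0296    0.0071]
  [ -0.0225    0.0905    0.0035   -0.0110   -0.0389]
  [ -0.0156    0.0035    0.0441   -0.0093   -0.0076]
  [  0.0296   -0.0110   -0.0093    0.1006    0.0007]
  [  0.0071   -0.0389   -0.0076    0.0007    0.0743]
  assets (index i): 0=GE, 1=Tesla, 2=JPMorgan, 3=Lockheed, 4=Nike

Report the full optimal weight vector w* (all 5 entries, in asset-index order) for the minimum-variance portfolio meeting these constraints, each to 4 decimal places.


g=Σ⁻¹μ = [0.3405  2.4088  1.6481  1.2878  3.1347]
h=Σ⁻¹𝟙 = [13.5096  27.3539  32.8959  11.7905  29.7430]
a=μᵀg=0.801735  b=𝟙ᵀg=8.819975  c=𝟙ᵀh=115.292860  D=ac−b²=14.642317
λ₁=(c·0.093−b)/D = (115.292860·0.093−8.819975)/14.642317 = 0.129915
λ₂=(a−b·0.093)/D = (0.801735−8.819975·0.093)/14.642317 = -0.001265
w* = 0.129915·g + -0.001265·h:
  w_0 = 0.129915·0.3405 + -0.001265·13.5096 = 0.0271  (GE)
  w_1 = 0.129915·2.4088 + -0.001265·27.3539 = 0.2783  (Tesla)
  w_2 = 0.129915·1.6481 + -0.001265·32.8959 = 0.1725  (JPMorgan)
  w_3 = 0.129915·1.2878 + -0.001265·11.7905 = 0.1524  (Lockheed)
  w_4 = 0.129915·3.1347 + -0.001265·29.7430 = 0.3696  (Nike)
Σw_i=1.0000  μᵀw=0.0930
σ²=wᵀΣw=λ₁·μ_p+λ₂ = 0.129915·0.093 + -0.001265 = 0.010817 ≈ 0.0108

0.0271  0.2783  0.1725  0.1524  0.3696


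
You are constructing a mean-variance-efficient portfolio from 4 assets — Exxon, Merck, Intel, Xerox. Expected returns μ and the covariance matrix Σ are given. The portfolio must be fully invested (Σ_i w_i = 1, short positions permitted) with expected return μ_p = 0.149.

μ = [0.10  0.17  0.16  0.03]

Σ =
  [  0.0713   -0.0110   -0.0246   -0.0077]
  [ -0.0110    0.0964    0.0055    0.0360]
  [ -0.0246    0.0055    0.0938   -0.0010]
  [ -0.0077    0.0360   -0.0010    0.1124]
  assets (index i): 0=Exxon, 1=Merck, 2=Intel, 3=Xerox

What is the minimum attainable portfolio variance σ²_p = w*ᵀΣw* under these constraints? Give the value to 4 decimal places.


0.0239

x=Σ⁻¹μ = [2.4594  1.9841  2.2325  -0.1802]
y=Σ⁻¹𝟙 = [21.7412  9.1039  15.9102  7.6119]
a=μᵀx=0.935025  b=𝟙ᵀx=6.495766  c=𝟙ᵀy=54.367131  D=ac−b²=8.639670
λ₁=(c·0.149−b)/D = (54.367131·0.149−6.495766)/8.639670 = 0.185764
λ₂=(a−b·0.149)/D = (0.935025−6.495766·0.149)/8.639670 = -0.003802
w* = 0.185764·x + -0.003802·y:
  w_0 = 0.185764·2.4594 + -0.003802·21.7412 = 0.3742  (Exxon)
  w_1 = 0.185764·1.9841 + -0.003802·9.1039 = 0.3340  (Merck)
  w_2 = 0.185764·2.2325 + -0.003802·15.9102 = 0.3542  (Intel)
  w_3 = 0.185764·-0.1802 + -0.003802·7.6119 = -0.0624  (Xerox)
Σw_i=1.0000  μᵀw=0.1490
σ²=wᵀΣw=λ₁·μ_p+λ₂ = 0.185764·0.149 + -0.003802 = 0.023877 ≈ 0.0239


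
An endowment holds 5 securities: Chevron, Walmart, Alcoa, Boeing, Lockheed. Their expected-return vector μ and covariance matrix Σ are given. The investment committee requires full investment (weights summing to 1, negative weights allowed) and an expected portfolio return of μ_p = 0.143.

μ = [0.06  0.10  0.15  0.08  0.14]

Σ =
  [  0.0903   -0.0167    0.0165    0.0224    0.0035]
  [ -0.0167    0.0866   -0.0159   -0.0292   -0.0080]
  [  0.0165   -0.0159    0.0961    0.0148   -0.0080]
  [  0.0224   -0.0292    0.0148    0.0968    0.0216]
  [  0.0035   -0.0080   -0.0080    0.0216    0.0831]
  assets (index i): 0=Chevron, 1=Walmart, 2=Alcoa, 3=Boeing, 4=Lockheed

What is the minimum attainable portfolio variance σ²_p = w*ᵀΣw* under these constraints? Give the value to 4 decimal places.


g=Σ⁻¹μ = [0.4629  1.9654  1.8692  0.6077  1.8764]
h=Σ⁻¹𝟙 = [9.7955  19.9149  11.5538  9.5920  12.1574]
a=μᵀg=0.816014  b=𝟙ᵀg=6.781685  c=𝟙ᵀh=63.013575  D=ac−b²=5.428713
λ₁=(c·0.143−b)/D = (63.013575·0.143−6.781685)/5.428713 = 0.410642
λ₂=(a−b·0.143)/D = (0.816014−6.781685·0.143)/5.428713 = -0.028325
w* = 0.410642·g + -0.028325·h:
  w_0 = 0.410642·0.4629 + -0.028325·9.7955 = -0.0874  (Chevron)
  w_1 = 0.410642·1.9654 + -0.028325·19.9149 = 0.2430  (Walmart)
  w_2 = 0.410642·1.8692 + -0.028325·11.5538 = 0.4403  (Alcoa)
  w_3 = 0.410642·0.6077 + -0.028325·9.5920 = -0.0221  (Boeing)
  w_4 = 0.410642·1.8764 + -0.028325·12.1574 = 0.4262  (Lockheed)
Σw_i=1.0000  μᵀw=0.1430
σ²=wᵀΣw=λ₁·μ_p+λ₂ = 0.410642·0.143 + -0.028325 = 0.030397 ≈ 0.0304

0.0304


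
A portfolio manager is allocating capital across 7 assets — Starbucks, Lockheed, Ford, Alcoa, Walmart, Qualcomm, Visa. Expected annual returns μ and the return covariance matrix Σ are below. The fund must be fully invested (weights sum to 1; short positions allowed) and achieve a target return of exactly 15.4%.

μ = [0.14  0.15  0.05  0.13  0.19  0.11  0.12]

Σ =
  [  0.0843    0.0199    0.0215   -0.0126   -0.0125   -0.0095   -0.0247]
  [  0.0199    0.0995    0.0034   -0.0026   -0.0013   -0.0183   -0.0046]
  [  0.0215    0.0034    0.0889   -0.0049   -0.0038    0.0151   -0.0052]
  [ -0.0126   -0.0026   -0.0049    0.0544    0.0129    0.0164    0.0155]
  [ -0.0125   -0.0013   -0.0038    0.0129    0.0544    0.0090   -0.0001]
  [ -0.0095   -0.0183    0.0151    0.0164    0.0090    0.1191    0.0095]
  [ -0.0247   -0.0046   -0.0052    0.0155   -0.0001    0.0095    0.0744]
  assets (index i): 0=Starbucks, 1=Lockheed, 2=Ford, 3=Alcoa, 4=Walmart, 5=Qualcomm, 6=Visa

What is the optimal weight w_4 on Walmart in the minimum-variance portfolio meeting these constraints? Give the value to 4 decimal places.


0.3392

x=Σ⁻¹μ = [2.8496  1.2498  0.0792  1.3752  3.7486  0.6789  2.2736]
y=Σ⁻¹𝟙 = [18.2376  8.5295  8.1024  12.5189  19.4864  5.5583  17.2976]
a=μᵀx=1.828883  b=𝟙ᵀx=12.254810  c=𝟙ᵀy=89.730687  D=ac−b²=13.926548
λ₁=(c·0.154−b)/D = (89.730687·0.154−12.254810)/13.926548 = 0.112283
λ₂=(a−b·0.154)/D = (1.828883−12.254810·0.154)/13.926548 = -0.004190
w* = 0.112283·x + -0.004190·y:
  w_0 = 0.112283·2.8496 + -0.004190·18.2376 = 0.2435  (Starbucks)
  w_1 = 0.112283·1.2498 + -0.004190·8.5295 = 0.1046  (Lockheed)
  w_2 = 0.112283·0.0792 + -0.004190·8.1024 = -0.0251  (Ford)
  w_3 = 0.112283·1.3752 + -0.004190·12.5189 = 0.1020  (Alcoa)
  w_4 = 0.112283·3.7486 + -0.004190·19.4864 = 0.3392  (Walmart)
  w_5 = 0.112283·0.6789 + -0.004190·5.5583 = 0.0529  (Qualcomm)
  w_6 = 0.112283·2.2736 + -0.004190·17.2976 = 0.1828  (Visa)
Σw_i=1.0000  μᵀw=0.1540
σ²=wᵀΣw=λ₁·μ_p+λ₂ = 0.112283·0.154 + -0.004190 = 0.013101 ≈ 0.0131


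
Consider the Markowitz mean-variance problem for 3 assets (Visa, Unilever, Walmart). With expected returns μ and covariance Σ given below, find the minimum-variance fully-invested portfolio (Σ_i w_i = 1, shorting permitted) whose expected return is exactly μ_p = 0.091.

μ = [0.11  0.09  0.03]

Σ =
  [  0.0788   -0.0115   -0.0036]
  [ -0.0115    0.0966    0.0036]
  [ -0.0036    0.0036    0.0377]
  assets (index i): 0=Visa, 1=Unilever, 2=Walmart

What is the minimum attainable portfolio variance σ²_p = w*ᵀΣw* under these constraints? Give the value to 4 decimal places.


0.0282

g=Σ⁻¹μ = [1.5936  1.0899  0.8438]
h=Σ⁻¹𝟙 = [15.5557  11.1998  26.9411]
a=μᵀg=0.298701  b=𝟙ᵀg=3.527340  c=𝟙ᵀh=53.696615  D=ac−b²=3.597100
λ₁=(c·0.091−b)/D = (53.696615·0.091−3.527340)/3.597100 = 0.377819
λ₂=(a−b·0.091)/D = (0.298701−3.527340·0.091)/3.597100 = -0.006196
w* = 0.377819·g + -0.006196·h:
  w_0 = 0.377819·1.5936 + -0.006196·15.5557 = 0.5057  (Visa)
  w_1 = 0.377819·1.0899 + -0.006196·11.1998 = 0.3424  (Unilever)
  w_2 = 0.377819·0.8438 + -0.006196·26.9411 = 0.1519  (Walmart)
Σw_i=1.0000  μᵀw=0.0910
σ²=wᵀΣw=λ₁·μ_p+λ₂ = 0.377819·0.091 + -0.006196 = 0.028186 ≈ 0.0282


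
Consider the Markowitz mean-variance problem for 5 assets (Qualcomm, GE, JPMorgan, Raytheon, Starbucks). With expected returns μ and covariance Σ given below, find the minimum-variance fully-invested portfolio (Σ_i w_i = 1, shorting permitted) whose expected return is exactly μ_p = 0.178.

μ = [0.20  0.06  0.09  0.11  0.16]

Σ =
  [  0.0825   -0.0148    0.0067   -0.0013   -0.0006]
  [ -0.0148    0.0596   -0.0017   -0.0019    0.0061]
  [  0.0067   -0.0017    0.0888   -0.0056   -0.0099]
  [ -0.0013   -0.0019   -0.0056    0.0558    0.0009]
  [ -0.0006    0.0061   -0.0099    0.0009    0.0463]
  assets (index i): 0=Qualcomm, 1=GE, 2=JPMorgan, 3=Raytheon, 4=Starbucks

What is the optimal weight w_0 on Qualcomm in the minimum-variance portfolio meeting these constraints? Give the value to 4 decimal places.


g=Σ⁻¹μ = [2.6241  1.4024  1.3752  2.1609  3.5570]
h=Σ⁻¹𝟙 = [14.9004  19.2799  14.2089  19.9975  21.9007]
a=μᵀg=1.539538  b=𝟙ᵀg=11.119504  c=𝟙ᵀh=90.287334  D=ac−b²=15.357433
λ₁=(c·0.178−b)/D = (90.287334·0.178−11.119504)/15.357433 = 0.322426
λ₂=(a−b·0.178)/D = (1.539538−11.119504·0.178)/15.357433 = -0.028633
w* = 0.322426·g + -0.028633·h:
  w_0 = 0.322426·2.6241 + -0.028633·14.9004 = 0.4194  (Qualcomm)
  w_1 = 0.322426·1.4024 + -0.028633·19.2799 = -0.0999  (GE)
  w_2 = 0.322426·1.3752 + -0.028633·14.2089 = 0.0366  (JPMorgan)
  w_3 = 0.322426·2.1609 + -0.028633·19.9975 = 0.1241  (Raytheon)
  w_4 = 0.322426·3.5570 + -0.028633·21.9007 = 0.5198  (Starbucks)
Σw_i=1.0000  μᵀw=0.1780
σ²=wᵀΣw=λ₁·μ_p+λ₂ = 0.322426·0.178 + -0.028633 = 0.028759 ≈ 0.0288

0.4194


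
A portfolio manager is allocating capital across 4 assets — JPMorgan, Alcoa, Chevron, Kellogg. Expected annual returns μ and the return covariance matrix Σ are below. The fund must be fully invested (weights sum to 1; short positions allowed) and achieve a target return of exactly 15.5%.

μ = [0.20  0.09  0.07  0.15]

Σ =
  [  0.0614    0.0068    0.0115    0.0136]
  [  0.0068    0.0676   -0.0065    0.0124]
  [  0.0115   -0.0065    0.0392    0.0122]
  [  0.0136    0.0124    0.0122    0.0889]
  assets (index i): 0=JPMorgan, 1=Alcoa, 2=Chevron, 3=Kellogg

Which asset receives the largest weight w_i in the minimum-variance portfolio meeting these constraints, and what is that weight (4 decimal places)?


JPMorgan (0.5129)

u=Σ⁻¹μ = [2.7752  0.9430  0.8105  1.0200]
v=Σ⁻¹𝟙 = [9.1082  15.3758  24.0136  4.4151]
a=μᵀu=0.849637  b=𝟙ᵀu=5.548679  c=𝟙ᵀv=52.912741  D=ac−b²=14.168802
λ₁=(c·0.155−b)/D = (52.912741·0.155−5.548679)/14.168802 = 0.187228
λ₂=(a−b·0.155)/D = (0.849637−5.548679·0.155)/14.168802 = -0.000735
w* = 0.187228·u + -0.000735·v:
  w_0 = 0.187228·2.7752 + -0.000735·9.1082 = 0.5129  (JPMorgan)
  w_1 = 0.187228·0.9430 + -0.000735·15.3758 = 0.1653  (Alcoa)
  w_2 = 0.187228·0.8105 + -0.000735·24.0136 = 0.1341  (Chevron)
  w_3 = 0.187228·1.0200 + -0.000735·4.4151 = 0.1877  (Kellogg)
Σw_i=1.0000  μᵀw=0.1550
σ²=wᵀΣw=λ₁·μ_p+λ₂ = 0.187228·0.155 + -0.000735 = 0.028286 ≈ 0.0283


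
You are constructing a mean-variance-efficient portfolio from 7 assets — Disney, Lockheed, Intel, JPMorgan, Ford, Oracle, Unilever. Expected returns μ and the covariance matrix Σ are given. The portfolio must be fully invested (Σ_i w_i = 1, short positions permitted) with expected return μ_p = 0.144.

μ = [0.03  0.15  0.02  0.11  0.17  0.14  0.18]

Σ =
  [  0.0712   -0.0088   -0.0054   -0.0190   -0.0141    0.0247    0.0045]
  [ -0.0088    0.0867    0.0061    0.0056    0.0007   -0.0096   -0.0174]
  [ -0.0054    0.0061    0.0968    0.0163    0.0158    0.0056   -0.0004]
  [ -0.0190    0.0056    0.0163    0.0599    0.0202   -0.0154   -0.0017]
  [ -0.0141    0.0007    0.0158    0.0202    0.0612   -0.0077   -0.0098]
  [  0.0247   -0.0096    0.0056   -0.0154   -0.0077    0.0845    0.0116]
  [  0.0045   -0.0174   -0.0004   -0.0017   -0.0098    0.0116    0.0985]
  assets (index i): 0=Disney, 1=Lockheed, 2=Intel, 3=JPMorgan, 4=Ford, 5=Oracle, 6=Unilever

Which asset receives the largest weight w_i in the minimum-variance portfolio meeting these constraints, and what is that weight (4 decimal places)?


u=Σ⁻¹μ = [0.8931  2.4368  -0.8028  1.5885  3.2626  1.9926  2.3312]
v=Σ⁻¹𝟙 = [19.9682  15.7293  4.1010  17.7053  17.2371  10.5512  12.8132]
a=μᵀu=1.804200  b=𝟙ᵀu=11.701897  c=𝟙ᵀv=98.105252  D=ac−b²=40.067097
λ₁=(c·0.144−b)/D = (98.105252·0.144−11.701897)/40.067097 = 0.060530
λ₂=(a−b·0.144)/D = (1.804200−11.701897·0.144)/40.067097 = 0.002973
w* = 0.060530·u + 0.002973·v:
  w_0 = 0.060530·0.8931 + 0.002973·19.9682 = 0.1134  (Disney)
  w_1 = 0.060530·2.4368 + 0.002973·15.7293 = 0.1943  (Lockheed)
  w_2 = 0.060530·-0.8028 + 0.002973·4.1010 = -0.0364  (Intel)
  w_3 = 0.060530·1.5885 + 0.002973·17.7053 = 0.1488  (JPMorgan)
  w_4 = 0.060530·3.2626 + 0.002973·17.2371 = 0.2487  (Ford)
  w_5 = 0.060530·1.9926 + 0.002973·10.5512 = 0.1520  (Oracle)
  w_6 = 0.060530·2.3312 + 0.002973·12.8132 = 0.1792  (Unilever)
Σw_i=1.0000  μᵀw=0.1440
σ²=wᵀΣw=λ₁·μ_p+λ₂ = 0.060530·0.144 + 0.002973 = 0.011689 ≈ 0.0117

Ford (0.2487)


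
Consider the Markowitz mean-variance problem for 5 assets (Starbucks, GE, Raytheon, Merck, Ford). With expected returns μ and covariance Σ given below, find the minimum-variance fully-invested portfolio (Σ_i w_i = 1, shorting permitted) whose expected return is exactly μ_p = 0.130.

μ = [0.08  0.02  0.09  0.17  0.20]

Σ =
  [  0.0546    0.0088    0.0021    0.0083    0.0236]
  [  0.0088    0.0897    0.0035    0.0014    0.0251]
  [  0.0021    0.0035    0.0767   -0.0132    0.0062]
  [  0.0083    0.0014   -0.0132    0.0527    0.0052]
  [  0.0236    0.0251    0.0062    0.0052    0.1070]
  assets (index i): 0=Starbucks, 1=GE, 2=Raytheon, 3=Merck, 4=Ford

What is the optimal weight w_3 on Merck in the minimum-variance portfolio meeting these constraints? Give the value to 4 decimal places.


x=Σ⁻¹μ = [0.2275  -0.3776  1.6452  3.4498  1.6446]
y=Σ⁻¹𝟙 = [12.0359  8.2384  15.6283  20.4935  2.8571]
a=μᵀx=1.074096  b=𝟙ᵀx=6.589490  c=𝟙ᵀy=59.253095  D=ac−b²=20.222134
λ₁=(c·0.130−b)/D = (59.253095·0.130−6.589490)/20.222134 = 0.055059
λ₂=(a−b·0.130)/D = (1.074096−6.589490·0.130)/20.222134 = 0.010754
w* = 0.055059·x + 0.010754·y:
  w_0 = 0.055059·0.2275 + 0.010754·12.0359 = 0.1420  (Starbucks)
  w_1 = 0.055059·-0.3776 + 0.010754·8.2384 = 0.0678  (GE)
  w_2 = 0.055059·1.6452 + 0.010754·15.6283 = 0.2586  (Raytheon)
  w_3 = 0.055059·3.4498 + 0.010754·20.4935 = 0.4103  (Merck)
  w_4 = 0.055059·1.6446 + 0.010754·2.8571 = 0.1213  (Ford)
Σw_i=1.0000  μᵀw=0.1300
σ²=wᵀΣw=λ₁·μ_p+λ₂ = 0.055059·0.130 + 0.010754 = 0.017911 ≈ 0.0179

0.4103


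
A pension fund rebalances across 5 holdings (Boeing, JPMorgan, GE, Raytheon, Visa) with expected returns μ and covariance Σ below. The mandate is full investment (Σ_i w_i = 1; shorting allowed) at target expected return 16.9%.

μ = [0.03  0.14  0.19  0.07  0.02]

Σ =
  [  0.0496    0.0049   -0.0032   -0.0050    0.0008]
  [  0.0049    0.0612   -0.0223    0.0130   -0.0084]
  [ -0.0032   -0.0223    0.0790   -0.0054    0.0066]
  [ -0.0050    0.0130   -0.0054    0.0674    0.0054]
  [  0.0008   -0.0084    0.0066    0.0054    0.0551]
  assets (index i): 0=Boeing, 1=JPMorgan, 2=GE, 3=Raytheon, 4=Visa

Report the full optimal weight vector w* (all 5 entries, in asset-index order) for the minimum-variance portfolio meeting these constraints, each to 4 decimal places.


p=Σ⁻¹μ = [0.5491  3.3955  3.3977  0.6645  0.4005]
q=Σ⁻¹𝟙 = [20.2204  21.4120  18.8879  12.3060  17.6510]
a=μᵀp=1.191943  b=𝟙ᵀp=8.407437  c=𝟙ᵀq=90.477345  D=ac−b²=37.158832
λ₁=(c·0.169−b)/D = (90.477345·0.169−8.407437)/37.158832 = 0.185238
λ₂=(a−b·0.169)/D = (1.191943−8.407437·0.169)/37.158832 = -0.006160
w* = 0.185238·p + -0.006160·q:
  w_0 = 0.185238·0.5491 + -0.006160·20.2204 = -0.0228  (Boeing)
  w_1 = 0.185238·3.3955 + -0.006160·21.4120 = 0.4971  (JPMorgan)
  w_2 = 0.185238·3.3977 + -0.006160·18.8879 = 0.5130  (GE)
  w_3 = 0.185238·0.6645 + -0.006160·12.3060 = 0.0473  (Raytheon)
  w_4 = 0.185238·0.4005 + -0.006160·17.6510 = -0.0345  (Visa)
Σw_i=1.0000  μᵀw=0.1690
σ²=wᵀΣw=λ₁·μ_p+λ₂ = 0.185238·0.169 + -0.006160 = 0.025145 ≈ 0.0251

-0.0228  0.4971  0.5130  0.0473  -0.0345


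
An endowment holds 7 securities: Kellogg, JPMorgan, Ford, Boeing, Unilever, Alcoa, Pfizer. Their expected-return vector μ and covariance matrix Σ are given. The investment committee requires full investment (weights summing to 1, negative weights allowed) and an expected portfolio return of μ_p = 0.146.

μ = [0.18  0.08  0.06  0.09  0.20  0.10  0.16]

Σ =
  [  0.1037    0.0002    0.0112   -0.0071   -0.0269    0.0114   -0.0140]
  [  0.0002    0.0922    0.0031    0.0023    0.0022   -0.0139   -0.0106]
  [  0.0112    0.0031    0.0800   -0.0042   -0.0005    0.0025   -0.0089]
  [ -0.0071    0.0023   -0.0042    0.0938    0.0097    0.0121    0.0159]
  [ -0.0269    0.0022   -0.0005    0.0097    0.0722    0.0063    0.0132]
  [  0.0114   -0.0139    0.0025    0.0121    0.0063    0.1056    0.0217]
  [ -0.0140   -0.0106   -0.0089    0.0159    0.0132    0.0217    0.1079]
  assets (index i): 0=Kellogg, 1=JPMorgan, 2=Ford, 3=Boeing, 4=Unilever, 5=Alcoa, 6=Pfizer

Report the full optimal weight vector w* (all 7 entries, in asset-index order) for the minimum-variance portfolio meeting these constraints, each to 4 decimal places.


0.2290  0.1277  0.1059  0.0829  0.2737  0.0486  0.1321

x=Σ⁻¹μ = [2.7757  0.9437  0.5291  0.5465  3.4253  0.1961  1.4403]
y=Σ⁻¹𝟙 = [13.5165  11.7315  11.4909  8.0832  15.4027  5.6047  8.9193]
a=μᵀx=1.591154  b=𝟙ᵀx=9.856532  c=𝟙ᵀy=74.748826  D=ac−b²=21.785681
λ₁=(c·0.146−b)/D = (74.748826·0.146−9.856532)/21.785681 = 0.048509
λ₂=(a−b·0.146)/D = (1.591154−9.856532·0.146)/21.785681 = 0.006982
w* = 0.048509·x + 0.006982·y:
  w_0 = 0.048509·2.7757 + 0.006982·13.5165 = 0.2290  (Kellogg)
  w_1 = 0.048509·0.9437 + 0.006982·11.7315 = 0.1277  (JPMorgan)
  w_2 = 0.048509·0.5291 + 0.006982·11.4909 = 0.1059  (Ford)
  w_3 = 0.048509·0.5465 + 0.006982·8.0832 = 0.0829  (Boeing)
  w_4 = 0.048509·3.4253 + 0.006982·15.4027 = 0.2737  (Unilever)
  w_5 = 0.048509·0.1961 + 0.006982·5.6047 = 0.0486  (Alcoa)
  w_6 = 0.048509·1.4403 + 0.006982·8.9193 = 0.1321  (Pfizer)
Σw_i=1.0000  μᵀw=0.1460
σ²=wᵀΣw=λ₁·μ_p+λ₂ = 0.048509·0.146 + 0.006982 = 0.014064 ≈ 0.0141


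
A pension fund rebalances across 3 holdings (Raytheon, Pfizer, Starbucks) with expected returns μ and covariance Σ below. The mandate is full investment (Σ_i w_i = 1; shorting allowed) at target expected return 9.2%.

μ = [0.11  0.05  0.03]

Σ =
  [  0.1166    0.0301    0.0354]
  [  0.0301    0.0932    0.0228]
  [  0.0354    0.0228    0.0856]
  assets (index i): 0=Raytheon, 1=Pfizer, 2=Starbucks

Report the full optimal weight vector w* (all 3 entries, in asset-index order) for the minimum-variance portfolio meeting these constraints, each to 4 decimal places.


g=Σ⁻¹μ = [0.9028  0.2680  -0.0943]
h=Σ⁻¹𝟙 = [4.2490  7.4123  7.9508]
a=μᵀg=0.109883  b=𝟙ᵀg=1.076528  c=𝟙ᵀh=19.612067  D=ac−b²=0.996116
λ₁=(c·0.092−b)/D = (19.612067·0.092−1.076528)/0.996116 = 0.730621
λ₂=(a−b·0.092)/D = (0.109883−1.076528·0.092)/0.996116 = 0.010884
w* = 0.730621·g + 0.010884·h:
  w_0 = 0.730621·0.9028 + 0.010884·4.2490 = 0.7059  (Raytheon)
  w_1 = 0.730621·0.2680 + 0.010884·7.4123 = 0.2765  (Pfizer)
  w_2 = 0.730621·-0.0943 + 0.010884·7.9508 = 0.0177  (Starbucks)
Σw_i=1.0000  μᵀw=0.0920
σ²=wᵀΣw=λ₁·μ_p+λ₂ = 0.730621·0.092 + 0.010884 = 0.078102 ≈ 0.0781

0.7059  0.2765  0.0177


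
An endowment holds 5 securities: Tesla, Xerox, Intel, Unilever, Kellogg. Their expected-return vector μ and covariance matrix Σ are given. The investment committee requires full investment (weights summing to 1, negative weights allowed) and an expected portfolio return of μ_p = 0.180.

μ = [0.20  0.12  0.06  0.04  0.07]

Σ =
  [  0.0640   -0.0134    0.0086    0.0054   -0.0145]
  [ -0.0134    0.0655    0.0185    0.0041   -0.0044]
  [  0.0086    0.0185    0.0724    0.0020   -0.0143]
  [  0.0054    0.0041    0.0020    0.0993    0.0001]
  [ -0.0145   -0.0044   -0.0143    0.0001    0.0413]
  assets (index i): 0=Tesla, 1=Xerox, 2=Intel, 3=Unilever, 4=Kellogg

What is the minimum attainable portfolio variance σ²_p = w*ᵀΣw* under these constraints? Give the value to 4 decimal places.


p=Σ⁻¹μ = [4.5369  2.9305  0.2698  0.0259  3.6933]
q=Σ⁻¹𝟙 = [26.2443  19.0329  13.5488  7.5442  40.1279]
a=μᵀp=1.534798  b=𝟙ᵀp=11.456451  c=𝟙ᵀq=106.497973  D=ac−b²=32.202650
λ₁=(c·0.180−b)/D = (106.497973·0.180−11.456451)/32.202650 = 0.239520
λ₂=(a−b·0.180)/D = (1.534798−11.456451·0.180)/32.202650 = -0.016376
w* = 0.239520·p + -0.016376·q:
  w_0 = 0.239520·4.5369 + -0.016376·26.2443 = 0.6569  (Tesla)
  w_1 = 0.239520·2.9305 + -0.016376·19.0329 = 0.3902  (Xerox)
  w_2 = 0.239520·0.2698 + -0.016376·13.5488 = -0.1573  (Intel)
  w_3 = 0.239520·0.0259 + -0.016376·7.5442 = -0.1173  (Unilever)
  w_4 = 0.239520·3.6933 + -0.016376·40.1279 = 0.2275  (Kellogg)
Σw_i=1.0000  μᵀw=0.1800
σ²=wᵀΣw=λ₁·μ_p+λ₂ = 0.239520·0.180 + -0.016376 = 0.026737 ≈ 0.0267

0.0267


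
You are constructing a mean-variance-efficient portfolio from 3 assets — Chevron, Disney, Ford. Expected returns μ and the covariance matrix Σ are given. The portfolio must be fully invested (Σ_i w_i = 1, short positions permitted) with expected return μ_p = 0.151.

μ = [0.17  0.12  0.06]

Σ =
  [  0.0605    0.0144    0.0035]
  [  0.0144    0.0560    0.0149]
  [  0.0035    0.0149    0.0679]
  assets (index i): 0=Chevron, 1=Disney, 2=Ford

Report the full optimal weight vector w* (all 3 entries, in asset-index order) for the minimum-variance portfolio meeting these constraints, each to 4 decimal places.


u=Σ⁻¹μ = [2.4525  1.3920  0.4518]
v=Σ⁻¹𝟙 = [13.1465  11.4042  11.5473]
a=μᵀu=0.611067  b=𝟙ᵀu=4.296251  c=𝟙ᵀv=36.098049  D=ac−b²=3.600545
λ₁=(c·0.151−b)/D = (36.098049·0.151−4.296251)/3.600545 = 0.320661
λ₂=(a−b·0.151)/D = (0.611067−4.296251·0.151)/3.600545 = -0.010462
w* = 0.320661·u + -0.010462·v:
  w_0 = 0.320661·2.4525 + -0.010462·13.1465 = 0.6489  (Chevron)
  w_1 = 0.320661·1.3920 + -0.010462·11.4042 = 0.3271  (Disney)
  w_2 = 0.320661·0.4518 + -0.010462·11.5473 = 0.0241  (Ford)
Σw_i=1.0000  μᵀw=0.1510
σ²=wᵀΣw=λ₁·μ_p+λ₂ = 0.320661·0.151 + -0.010462 = 0.037958 ≈ 0.0380

0.6489  0.3271  0.0241


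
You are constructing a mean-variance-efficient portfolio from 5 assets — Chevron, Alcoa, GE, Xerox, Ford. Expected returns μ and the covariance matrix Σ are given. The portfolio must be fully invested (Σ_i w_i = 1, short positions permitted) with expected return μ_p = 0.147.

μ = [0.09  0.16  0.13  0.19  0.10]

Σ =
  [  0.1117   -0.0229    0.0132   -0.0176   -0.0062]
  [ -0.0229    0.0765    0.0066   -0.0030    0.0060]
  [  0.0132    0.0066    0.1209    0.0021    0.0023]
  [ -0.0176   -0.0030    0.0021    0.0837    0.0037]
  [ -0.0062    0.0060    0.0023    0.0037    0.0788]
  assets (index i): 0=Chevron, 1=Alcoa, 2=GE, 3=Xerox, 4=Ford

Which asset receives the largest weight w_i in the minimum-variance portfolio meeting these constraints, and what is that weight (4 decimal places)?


p=Σ⁻¹μ = [1.7313  2.5721  0.6793  2.6621  1.0646]
q=Σ⁻¹𝟙 = [14.7705  16.7082  5.2629  15.0019  11.7223]
a=μᵀp=1.267927  b=𝟙ᵀp=8.709433  c=𝟙ᵀq=63.465825  D=ac−b²=4.615803
λ₁=(c·0.147−b)/D = (63.465825·0.147−8.709433)/4.615803 = 0.134331
λ₂=(a−b·0.147)/D = (1.267927−8.709433·0.147)/4.615803 = -0.002678
w* = 0.134331·p + -0.002678·q:
  w_0 = 0.134331·1.7313 + -0.002678·14.7705 = 0.1930  (Chevron)
  w_1 = 0.134331·2.5721 + -0.002678·16.7082 = 0.3008  (Alcoa)
  w_2 = 0.134331·0.6793 + -0.002678·5.2629 = 0.0772  (GE)
  w_3 = 0.134331·2.6621 + -0.002678·15.0019 = 0.3174  (Xerox)
  w_4 = 0.134331·1.0646 + -0.002678·11.7223 = 0.1116  (Ford)
Σw_i=1.0000  μᵀw=0.1470
σ²=wᵀΣw=λ₁·μ_p+λ₂ = 0.134331·0.147 + -0.002678 = 0.017069 ≈ 0.0171

Xerox (0.3174)


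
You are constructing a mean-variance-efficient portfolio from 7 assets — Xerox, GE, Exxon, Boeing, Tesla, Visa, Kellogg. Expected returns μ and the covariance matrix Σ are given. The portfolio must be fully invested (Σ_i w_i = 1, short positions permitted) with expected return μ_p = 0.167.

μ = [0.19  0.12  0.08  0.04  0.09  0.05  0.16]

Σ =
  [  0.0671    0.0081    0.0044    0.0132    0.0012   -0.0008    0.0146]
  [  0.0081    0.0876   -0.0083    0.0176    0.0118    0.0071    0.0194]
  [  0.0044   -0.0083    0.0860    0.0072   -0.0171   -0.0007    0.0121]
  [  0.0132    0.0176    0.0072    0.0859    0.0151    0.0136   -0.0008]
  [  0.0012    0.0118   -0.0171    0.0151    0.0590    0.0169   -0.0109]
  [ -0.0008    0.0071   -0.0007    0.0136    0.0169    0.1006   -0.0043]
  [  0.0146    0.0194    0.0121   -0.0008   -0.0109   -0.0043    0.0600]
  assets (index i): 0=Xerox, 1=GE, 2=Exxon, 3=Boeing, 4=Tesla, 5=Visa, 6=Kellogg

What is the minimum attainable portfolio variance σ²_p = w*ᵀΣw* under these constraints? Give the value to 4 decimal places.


0.0276

p=Σ⁻¹μ = [2.2972  0.5815  1.0318  -0.4865  2.0932  0.2856  2.1058]
q=Σ⁻¹𝟙 = [9.3494  4.7317  13.1945  3.8051  19.4029  6.6077  14.2500]
a=μᵀp=1.108934  b=𝟙ᵀp=7.908593  c=𝟙ᵀq=71.341306  D=ac−b²=16.566981
λ₁=(c·0.167−b)/D = (71.341306·0.167−7.908593)/16.566981 = 0.241770
λ₂=(a−b·0.167)/D = (1.108934−7.908593·0.167)/16.566981 = -0.012785
w* = 0.241770·p + -0.012785·q:
  w_0 = 0.241770·2.2972 + -0.012785·9.3494 = 0.4359  (Xerox)
  w_1 = 0.241770·0.5815 + -0.012785·4.7317 = 0.0801  (GE)
  w_2 = 0.241770·1.0318 + -0.012785·13.1945 = 0.0808  (Exxon)
  w_3 = 0.241770·-0.4865 + -0.012785·3.8051 = -0.1663  (Boeing)
  w_4 = 0.241770·2.0932 + -0.012785·19.4029 = 0.2580  (Tesla)
  w_5 = 0.241770·0.2856 + -0.012785·6.6077 = -0.0154  (Visa)
  w_6 = 0.241770·2.1058 + -0.012785·14.2500 = 0.3269  (Kellogg)
Σw_i=1.0000  μᵀw=0.1670
σ²=wᵀΣw=λ₁·μ_p+λ₂ = 0.241770·0.167 + -0.012785 = 0.027591 ≈ 0.0276


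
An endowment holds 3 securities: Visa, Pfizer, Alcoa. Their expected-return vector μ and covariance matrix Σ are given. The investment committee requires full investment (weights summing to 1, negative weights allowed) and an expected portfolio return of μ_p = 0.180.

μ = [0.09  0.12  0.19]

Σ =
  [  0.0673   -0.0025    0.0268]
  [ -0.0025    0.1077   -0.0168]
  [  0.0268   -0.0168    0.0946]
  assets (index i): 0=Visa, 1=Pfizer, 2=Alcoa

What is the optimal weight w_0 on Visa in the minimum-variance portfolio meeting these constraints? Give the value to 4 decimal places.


-0.1547

g=Σ⁻¹μ = [0.5507  1.4563  2.1111]
h=Σ⁻¹𝟙 = [11.5874  10.9955  9.2408]
a=μᵀg=0.625422  b=𝟙ᵀg=4.118083  c=𝟙ᵀh=31.823745  D=ac−b²=2.944662
λ₁=(c·0.180−b)/D = (31.823745·0.180−4.118083)/2.944662 = 0.546817
λ₂=(a−b·0.180)/D = (0.625422−4.118083·0.180)/2.944662 = -0.039337
w* = 0.546817·g + -0.039337·h:
  w_0 = 0.546817·0.5507 + -0.039337·11.5874 = -0.1547  (Visa)
  w_1 = 0.546817·1.4563 + -0.039337·10.9955 = 0.3638  (Pfizer)
  w_2 = 0.546817·2.1111 + -0.039337·9.2408 = 0.7909  (Alcoa)
Σw_i=1.0000  μᵀw=0.1800
σ²=wᵀΣw=λ₁·μ_p+λ₂ = 0.546817·0.180 + -0.039337 = 0.059090 ≈ 0.0591


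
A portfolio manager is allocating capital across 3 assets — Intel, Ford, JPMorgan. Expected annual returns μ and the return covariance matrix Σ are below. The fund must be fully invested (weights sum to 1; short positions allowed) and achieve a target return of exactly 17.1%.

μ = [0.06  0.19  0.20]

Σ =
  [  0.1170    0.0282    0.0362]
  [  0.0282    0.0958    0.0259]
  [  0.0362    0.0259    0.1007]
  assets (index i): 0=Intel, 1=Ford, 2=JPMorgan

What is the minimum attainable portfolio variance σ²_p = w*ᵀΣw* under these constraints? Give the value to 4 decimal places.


0.0550

x=Σ⁻¹μ = [-0.4127  1.6419  1.7121]
y=Σ⁻¹𝟙 = [4.8319  7.3092  6.3136]
a=μᵀx=0.629628  b=𝟙ᵀx=2.941374  c=𝟙ᵀy=18.454641  D=ac−b²=2.967877
λ₁=(c·0.171−b)/D = (18.454641·0.171−2.941374)/2.967877 = 0.072230
λ₂=(a−b·0.171)/D = (0.629628−2.941374·0.171)/2.967877 = 0.042675
w* = 0.072230·x + 0.042675·y:
  w_0 = 0.072230·-0.4127 + 0.042675·4.8319 = 0.1764  (Intel)
  w_1 = 0.072230·1.6419 + 0.042675·7.3092 = 0.4305  (Ford)
  w_2 = 0.072230·1.7121 + 0.042675·6.3136 = 0.3931  (JPMorgan)
Σw_i=1.0000  μᵀw=0.1710
σ²=wᵀΣw=λ₁·μ_p+λ₂ = 0.072230·0.171 + 0.042675 = 0.055026 ≈ 0.0550


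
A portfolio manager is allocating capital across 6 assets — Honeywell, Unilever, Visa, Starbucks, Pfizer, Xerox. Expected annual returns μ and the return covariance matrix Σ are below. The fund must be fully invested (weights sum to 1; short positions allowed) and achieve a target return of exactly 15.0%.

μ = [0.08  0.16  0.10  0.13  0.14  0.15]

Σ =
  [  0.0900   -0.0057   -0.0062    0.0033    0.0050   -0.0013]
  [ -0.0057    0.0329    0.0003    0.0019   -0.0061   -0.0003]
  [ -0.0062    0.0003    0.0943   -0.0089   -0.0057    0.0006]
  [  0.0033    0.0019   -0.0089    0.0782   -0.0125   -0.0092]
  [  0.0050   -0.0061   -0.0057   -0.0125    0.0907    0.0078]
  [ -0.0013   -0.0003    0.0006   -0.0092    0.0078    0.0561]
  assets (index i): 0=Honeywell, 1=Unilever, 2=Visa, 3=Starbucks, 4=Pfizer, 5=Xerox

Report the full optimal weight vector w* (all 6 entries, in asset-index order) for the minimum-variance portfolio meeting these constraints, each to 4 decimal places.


-0.0171  0.4672  0.0301  0.1447  0.1473  0.2279

u=Σ⁻¹μ = [1.1700  5.3169  1.4405  2.2987  2.0021  2.8125]
v=Σ⁻¹𝟙 = [13.0754  34.3411  13.7452  17.4849  14.2493  19.0512]
a=μᵀu=2.089360  b=𝟙ᵀu=15.040741  c=𝟙ᵀv=111.947057  D=ac−b²=7.673847
λ₁=(c·0.150−b)/D = (111.947057·0.150−15.040741)/7.673847 = 0.228219
λ₂=(a−b·0.150)/D = (2.089360−15.040741·0.150)/7.673847 = -0.021730
w* = 0.228219·u + -0.021730·v:
  w_0 = 0.228219·1.1700 + -0.021730·13.0754 = -0.0171  (Honeywell)
  w_1 = 0.228219·5.3169 + -0.021730·34.3411 = 0.4672  (Unilever)
  w_2 = 0.228219·1.4405 + -0.021730·13.7452 = 0.0301  (Visa)
  w_3 = 0.228219·2.2987 + -0.021730·17.4849 = 0.1447  (Starbucks)
  w_4 = 0.228219·2.0021 + -0.021730·14.2493 = 0.1473  (Pfizer)
  w_5 = 0.228219·2.8125 + -0.021730·19.0512 = 0.2279  (Xerox)
Σw_i=1.0000  μᵀw=0.1500
σ²=wᵀΣw=λ₁·μ_p+λ₂ = 0.228219·0.150 + -0.021730 = 0.012503 ≈ 0.0125
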